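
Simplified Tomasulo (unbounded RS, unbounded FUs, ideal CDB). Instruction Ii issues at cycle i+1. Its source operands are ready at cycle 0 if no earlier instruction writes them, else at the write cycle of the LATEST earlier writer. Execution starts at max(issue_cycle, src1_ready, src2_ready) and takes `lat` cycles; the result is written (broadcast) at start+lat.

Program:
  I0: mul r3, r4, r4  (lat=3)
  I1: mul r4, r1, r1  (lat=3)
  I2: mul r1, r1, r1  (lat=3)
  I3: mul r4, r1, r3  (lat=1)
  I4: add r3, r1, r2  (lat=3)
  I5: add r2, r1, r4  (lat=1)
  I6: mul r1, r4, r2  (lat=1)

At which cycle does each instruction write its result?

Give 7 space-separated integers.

I0 mul r3: issue@1 deps=(None,None) exec_start@1 write@4
I1 mul r4: issue@2 deps=(None,None) exec_start@2 write@5
I2 mul r1: issue@3 deps=(None,None) exec_start@3 write@6
I3 mul r4: issue@4 deps=(2,0) exec_start@6 write@7
I4 add r3: issue@5 deps=(2,None) exec_start@6 write@9
I5 add r2: issue@6 deps=(2,3) exec_start@7 write@8
I6 mul r1: issue@7 deps=(3,5) exec_start@8 write@9

Answer: 4 5 6 7 9 8 9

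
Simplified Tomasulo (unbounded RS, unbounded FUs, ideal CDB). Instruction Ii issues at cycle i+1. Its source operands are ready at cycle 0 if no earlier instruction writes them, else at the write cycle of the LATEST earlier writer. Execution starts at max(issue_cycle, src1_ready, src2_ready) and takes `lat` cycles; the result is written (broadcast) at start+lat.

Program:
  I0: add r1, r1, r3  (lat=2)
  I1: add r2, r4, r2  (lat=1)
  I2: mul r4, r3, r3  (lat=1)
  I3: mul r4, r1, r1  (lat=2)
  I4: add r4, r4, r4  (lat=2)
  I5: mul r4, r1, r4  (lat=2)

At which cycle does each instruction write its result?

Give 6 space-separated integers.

Answer: 3 3 4 6 8 10

Derivation:
I0 add r1: issue@1 deps=(None,None) exec_start@1 write@3
I1 add r2: issue@2 deps=(None,None) exec_start@2 write@3
I2 mul r4: issue@3 deps=(None,None) exec_start@3 write@4
I3 mul r4: issue@4 deps=(0,0) exec_start@4 write@6
I4 add r4: issue@5 deps=(3,3) exec_start@6 write@8
I5 mul r4: issue@6 deps=(0,4) exec_start@8 write@10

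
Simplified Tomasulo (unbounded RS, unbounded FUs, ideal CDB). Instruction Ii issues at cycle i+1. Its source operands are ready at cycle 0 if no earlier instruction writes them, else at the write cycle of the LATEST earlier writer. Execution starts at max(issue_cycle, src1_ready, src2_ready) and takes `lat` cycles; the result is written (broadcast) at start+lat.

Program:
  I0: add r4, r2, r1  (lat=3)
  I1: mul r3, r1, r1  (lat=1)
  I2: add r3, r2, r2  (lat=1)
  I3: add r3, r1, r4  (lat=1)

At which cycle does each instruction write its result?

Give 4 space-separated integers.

Answer: 4 3 4 5

Derivation:
I0 add r4: issue@1 deps=(None,None) exec_start@1 write@4
I1 mul r3: issue@2 deps=(None,None) exec_start@2 write@3
I2 add r3: issue@3 deps=(None,None) exec_start@3 write@4
I3 add r3: issue@4 deps=(None,0) exec_start@4 write@5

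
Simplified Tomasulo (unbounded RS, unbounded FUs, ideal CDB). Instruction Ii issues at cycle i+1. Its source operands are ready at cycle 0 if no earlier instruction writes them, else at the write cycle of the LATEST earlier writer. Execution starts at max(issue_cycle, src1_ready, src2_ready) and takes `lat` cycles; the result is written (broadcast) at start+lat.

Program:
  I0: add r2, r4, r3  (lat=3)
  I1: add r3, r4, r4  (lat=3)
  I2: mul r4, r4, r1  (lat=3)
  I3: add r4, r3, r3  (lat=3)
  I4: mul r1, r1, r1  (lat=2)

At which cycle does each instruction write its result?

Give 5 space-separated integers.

Answer: 4 5 6 8 7

Derivation:
I0 add r2: issue@1 deps=(None,None) exec_start@1 write@4
I1 add r3: issue@2 deps=(None,None) exec_start@2 write@5
I2 mul r4: issue@3 deps=(None,None) exec_start@3 write@6
I3 add r4: issue@4 deps=(1,1) exec_start@5 write@8
I4 mul r1: issue@5 deps=(None,None) exec_start@5 write@7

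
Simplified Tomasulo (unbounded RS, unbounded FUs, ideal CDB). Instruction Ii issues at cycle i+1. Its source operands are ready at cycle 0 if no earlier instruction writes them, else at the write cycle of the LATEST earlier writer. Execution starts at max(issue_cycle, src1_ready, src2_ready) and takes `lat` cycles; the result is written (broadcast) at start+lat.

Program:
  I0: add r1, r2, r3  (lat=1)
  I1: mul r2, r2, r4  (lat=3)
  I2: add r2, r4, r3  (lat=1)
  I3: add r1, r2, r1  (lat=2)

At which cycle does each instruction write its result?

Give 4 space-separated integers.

Answer: 2 5 4 6

Derivation:
I0 add r1: issue@1 deps=(None,None) exec_start@1 write@2
I1 mul r2: issue@2 deps=(None,None) exec_start@2 write@5
I2 add r2: issue@3 deps=(None,None) exec_start@3 write@4
I3 add r1: issue@4 deps=(2,0) exec_start@4 write@6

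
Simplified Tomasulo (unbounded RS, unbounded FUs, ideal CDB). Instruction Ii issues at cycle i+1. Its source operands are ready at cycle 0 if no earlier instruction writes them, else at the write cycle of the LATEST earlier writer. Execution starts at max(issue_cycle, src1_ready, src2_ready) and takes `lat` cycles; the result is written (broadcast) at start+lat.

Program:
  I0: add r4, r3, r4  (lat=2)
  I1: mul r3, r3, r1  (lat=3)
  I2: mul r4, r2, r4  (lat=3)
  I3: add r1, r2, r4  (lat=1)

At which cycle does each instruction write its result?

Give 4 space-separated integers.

Answer: 3 5 6 7

Derivation:
I0 add r4: issue@1 deps=(None,None) exec_start@1 write@3
I1 mul r3: issue@2 deps=(None,None) exec_start@2 write@5
I2 mul r4: issue@3 deps=(None,0) exec_start@3 write@6
I3 add r1: issue@4 deps=(None,2) exec_start@6 write@7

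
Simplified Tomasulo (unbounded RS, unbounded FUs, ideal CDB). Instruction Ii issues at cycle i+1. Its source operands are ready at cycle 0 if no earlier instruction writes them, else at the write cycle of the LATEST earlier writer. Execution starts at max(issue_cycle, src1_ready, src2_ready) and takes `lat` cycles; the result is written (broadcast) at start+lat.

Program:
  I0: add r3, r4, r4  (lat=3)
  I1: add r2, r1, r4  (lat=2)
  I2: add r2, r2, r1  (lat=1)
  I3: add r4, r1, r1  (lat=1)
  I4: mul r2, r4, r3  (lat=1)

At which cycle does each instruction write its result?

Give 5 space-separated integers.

I0 add r3: issue@1 deps=(None,None) exec_start@1 write@4
I1 add r2: issue@2 deps=(None,None) exec_start@2 write@4
I2 add r2: issue@3 deps=(1,None) exec_start@4 write@5
I3 add r4: issue@4 deps=(None,None) exec_start@4 write@5
I4 mul r2: issue@5 deps=(3,0) exec_start@5 write@6

Answer: 4 4 5 5 6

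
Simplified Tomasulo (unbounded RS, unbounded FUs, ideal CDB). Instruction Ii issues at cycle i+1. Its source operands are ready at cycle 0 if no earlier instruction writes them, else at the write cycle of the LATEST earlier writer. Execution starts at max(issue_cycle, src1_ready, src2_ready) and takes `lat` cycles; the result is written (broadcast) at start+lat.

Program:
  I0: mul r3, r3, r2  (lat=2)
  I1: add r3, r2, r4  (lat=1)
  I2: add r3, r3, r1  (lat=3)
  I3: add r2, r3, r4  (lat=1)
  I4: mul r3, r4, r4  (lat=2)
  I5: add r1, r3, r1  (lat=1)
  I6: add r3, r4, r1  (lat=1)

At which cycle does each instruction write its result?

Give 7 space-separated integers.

I0 mul r3: issue@1 deps=(None,None) exec_start@1 write@3
I1 add r3: issue@2 deps=(None,None) exec_start@2 write@3
I2 add r3: issue@3 deps=(1,None) exec_start@3 write@6
I3 add r2: issue@4 deps=(2,None) exec_start@6 write@7
I4 mul r3: issue@5 deps=(None,None) exec_start@5 write@7
I5 add r1: issue@6 deps=(4,None) exec_start@7 write@8
I6 add r3: issue@7 deps=(None,5) exec_start@8 write@9

Answer: 3 3 6 7 7 8 9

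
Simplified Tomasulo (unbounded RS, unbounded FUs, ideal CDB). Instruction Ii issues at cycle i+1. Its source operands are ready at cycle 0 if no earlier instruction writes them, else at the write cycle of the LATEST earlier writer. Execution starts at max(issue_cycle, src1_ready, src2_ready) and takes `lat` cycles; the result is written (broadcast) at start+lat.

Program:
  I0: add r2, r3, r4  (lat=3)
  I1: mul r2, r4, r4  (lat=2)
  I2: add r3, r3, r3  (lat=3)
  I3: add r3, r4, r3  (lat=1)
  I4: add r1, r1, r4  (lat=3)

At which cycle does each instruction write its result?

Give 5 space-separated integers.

I0 add r2: issue@1 deps=(None,None) exec_start@1 write@4
I1 mul r2: issue@2 deps=(None,None) exec_start@2 write@4
I2 add r3: issue@3 deps=(None,None) exec_start@3 write@6
I3 add r3: issue@4 deps=(None,2) exec_start@6 write@7
I4 add r1: issue@5 deps=(None,None) exec_start@5 write@8

Answer: 4 4 6 7 8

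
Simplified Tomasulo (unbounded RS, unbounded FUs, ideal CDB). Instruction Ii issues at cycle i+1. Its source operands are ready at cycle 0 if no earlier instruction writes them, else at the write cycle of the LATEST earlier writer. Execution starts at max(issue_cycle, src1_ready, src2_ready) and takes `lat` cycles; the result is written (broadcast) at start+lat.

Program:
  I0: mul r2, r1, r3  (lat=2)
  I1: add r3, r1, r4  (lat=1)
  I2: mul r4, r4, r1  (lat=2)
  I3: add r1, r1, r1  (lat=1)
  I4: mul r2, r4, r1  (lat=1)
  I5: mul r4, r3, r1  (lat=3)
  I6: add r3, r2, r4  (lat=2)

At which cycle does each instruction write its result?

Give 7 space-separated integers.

I0 mul r2: issue@1 deps=(None,None) exec_start@1 write@3
I1 add r3: issue@2 deps=(None,None) exec_start@2 write@3
I2 mul r4: issue@3 deps=(None,None) exec_start@3 write@5
I3 add r1: issue@4 deps=(None,None) exec_start@4 write@5
I4 mul r2: issue@5 deps=(2,3) exec_start@5 write@6
I5 mul r4: issue@6 deps=(1,3) exec_start@6 write@9
I6 add r3: issue@7 deps=(4,5) exec_start@9 write@11

Answer: 3 3 5 5 6 9 11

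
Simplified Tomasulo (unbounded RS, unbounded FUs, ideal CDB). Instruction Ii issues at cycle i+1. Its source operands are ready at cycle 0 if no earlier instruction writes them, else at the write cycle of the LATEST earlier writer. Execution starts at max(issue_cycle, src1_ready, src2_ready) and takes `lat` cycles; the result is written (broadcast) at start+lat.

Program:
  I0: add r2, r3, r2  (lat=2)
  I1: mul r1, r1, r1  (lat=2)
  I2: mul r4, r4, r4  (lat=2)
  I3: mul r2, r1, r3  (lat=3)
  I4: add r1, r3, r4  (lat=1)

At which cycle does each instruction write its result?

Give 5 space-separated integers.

Answer: 3 4 5 7 6

Derivation:
I0 add r2: issue@1 deps=(None,None) exec_start@1 write@3
I1 mul r1: issue@2 deps=(None,None) exec_start@2 write@4
I2 mul r4: issue@3 deps=(None,None) exec_start@3 write@5
I3 mul r2: issue@4 deps=(1,None) exec_start@4 write@7
I4 add r1: issue@5 deps=(None,2) exec_start@5 write@6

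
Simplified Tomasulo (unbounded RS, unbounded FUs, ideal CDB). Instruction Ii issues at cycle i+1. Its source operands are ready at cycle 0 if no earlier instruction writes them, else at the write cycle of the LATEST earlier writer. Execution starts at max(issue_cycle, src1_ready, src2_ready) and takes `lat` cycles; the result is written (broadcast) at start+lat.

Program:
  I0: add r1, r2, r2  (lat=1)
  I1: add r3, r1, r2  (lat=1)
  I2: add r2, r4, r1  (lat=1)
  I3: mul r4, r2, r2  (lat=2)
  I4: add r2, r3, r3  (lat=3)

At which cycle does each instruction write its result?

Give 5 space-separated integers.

Answer: 2 3 4 6 8

Derivation:
I0 add r1: issue@1 deps=(None,None) exec_start@1 write@2
I1 add r3: issue@2 deps=(0,None) exec_start@2 write@3
I2 add r2: issue@3 deps=(None,0) exec_start@3 write@4
I3 mul r4: issue@4 deps=(2,2) exec_start@4 write@6
I4 add r2: issue@5 deps=(1,1) exec_start@5 write@8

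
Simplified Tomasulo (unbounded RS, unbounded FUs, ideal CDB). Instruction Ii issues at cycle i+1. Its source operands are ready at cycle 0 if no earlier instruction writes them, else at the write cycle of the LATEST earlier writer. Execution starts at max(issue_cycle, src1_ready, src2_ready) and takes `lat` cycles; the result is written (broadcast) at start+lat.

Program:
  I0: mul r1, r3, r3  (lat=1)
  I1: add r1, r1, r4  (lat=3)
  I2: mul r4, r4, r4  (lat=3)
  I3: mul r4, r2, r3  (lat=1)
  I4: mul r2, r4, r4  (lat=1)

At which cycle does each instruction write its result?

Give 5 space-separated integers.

Answer: 2 5 6 5 6

Derivation:
I0 mul r1: issue@1 deps=(None,None) exec_start@1 write@2
I1 add r1: issue@2 deps=(0,None) exec_start@2 write@5
I2 mul r4: issue@3 deps=(None,None) exec_start@3 write@6
I3 mul r4: issue@4 deps=(None,None) exec_start@4 write@5
I4 mul r2: issue@5 deps=(3,3) exec_start@5 write@6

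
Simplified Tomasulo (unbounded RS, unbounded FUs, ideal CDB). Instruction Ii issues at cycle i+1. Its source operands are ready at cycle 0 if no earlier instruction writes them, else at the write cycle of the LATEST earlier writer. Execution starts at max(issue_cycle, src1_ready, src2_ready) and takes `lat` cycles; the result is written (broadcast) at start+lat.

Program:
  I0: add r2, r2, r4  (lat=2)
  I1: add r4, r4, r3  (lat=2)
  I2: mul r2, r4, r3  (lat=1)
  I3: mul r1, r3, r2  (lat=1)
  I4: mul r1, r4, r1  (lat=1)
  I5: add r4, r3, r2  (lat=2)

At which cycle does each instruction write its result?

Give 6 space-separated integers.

Answer: 3 4 5 6 7 8

Derivation:
I0 add r2: issue@1 deps=(None,None) exec_start@1 write@3
I1 add r4: issue@2 deps=(None,None) exec_start@2 write@4
I2 mul r2: issue@3 deps=(1,None) exec_start@4 write@5
I3 mul r1: issue@4 deps=(None,2) exec_start@5 write@6
I4 mul r1: issue@5 deps=(1,3) exec_start@6 write@7
I5 add r4: issue@6 deps=(None,2) exec_start@6 write@8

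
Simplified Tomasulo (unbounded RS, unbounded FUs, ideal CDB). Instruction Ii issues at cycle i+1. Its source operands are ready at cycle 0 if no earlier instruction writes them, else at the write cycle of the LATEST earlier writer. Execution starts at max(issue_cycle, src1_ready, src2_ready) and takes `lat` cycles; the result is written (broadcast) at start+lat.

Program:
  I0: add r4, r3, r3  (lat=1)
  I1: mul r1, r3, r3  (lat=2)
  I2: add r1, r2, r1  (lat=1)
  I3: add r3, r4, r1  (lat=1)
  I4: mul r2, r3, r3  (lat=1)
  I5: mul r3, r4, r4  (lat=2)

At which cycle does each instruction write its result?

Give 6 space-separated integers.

I0 add r4: issue@1 deps=(None,None) exec_start@1 write@2
I1 mul r1: issue@2 deps=(None,None) exec_start@2 write@4
I2 add r1: issue@3 deps=(None,1) exec_start@4 write@5
I3 add r3: issue@4 deps=(0,2) exec_start@5 write@6
I4 mul r2: issue@5 deps=(3,3) exec_start@6 write@7
I5 mul r3: issue@6 deps=(0,0) exec_start@6 write@8

Answer: 2 4 5 6 7 8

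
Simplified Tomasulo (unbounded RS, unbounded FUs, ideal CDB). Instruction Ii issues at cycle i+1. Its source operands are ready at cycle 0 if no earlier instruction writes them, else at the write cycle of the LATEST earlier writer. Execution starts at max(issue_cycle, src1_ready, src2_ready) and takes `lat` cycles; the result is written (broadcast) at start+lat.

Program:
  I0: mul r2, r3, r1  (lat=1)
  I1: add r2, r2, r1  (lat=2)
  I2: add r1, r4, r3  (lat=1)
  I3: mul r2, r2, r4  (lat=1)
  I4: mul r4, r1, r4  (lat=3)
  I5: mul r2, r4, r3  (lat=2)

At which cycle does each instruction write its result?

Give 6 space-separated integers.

I0 mul r2: issue@1 deps=(None,None) exec_start@1 write@2
I1 add r2: issue@2 deps=(0,None) exec_start@2 write@4
I2 add r1: issue@3 deps=(None,None) exec_start@3 write@4
I3 mul r2: issue@4 deps=(1,None) exec_start@4 write@5
I4 mul r4: issue@5 deps=(2,None) exec_start@5 write@8
I5 mul r2: issue@6 deps=(4,None) exec_start@8 write@10

Answer: 2 4 4 5 8 10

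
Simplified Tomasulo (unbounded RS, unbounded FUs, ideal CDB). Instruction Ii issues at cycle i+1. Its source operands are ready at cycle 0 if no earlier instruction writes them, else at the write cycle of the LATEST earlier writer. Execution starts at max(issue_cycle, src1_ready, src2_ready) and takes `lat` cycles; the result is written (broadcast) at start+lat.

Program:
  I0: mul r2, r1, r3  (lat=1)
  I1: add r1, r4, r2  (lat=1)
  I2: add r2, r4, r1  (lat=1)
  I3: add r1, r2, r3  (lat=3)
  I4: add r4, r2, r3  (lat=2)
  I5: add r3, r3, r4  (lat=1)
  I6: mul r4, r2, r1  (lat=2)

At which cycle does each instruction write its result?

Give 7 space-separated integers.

Answer: 2 3 4 7 7 8 9

Derivation:
I0 mul r2: issue@1 deps=(None,None) exec_start@1 write@2
I1 add r1: issue@2 deps=(None,0) exec_start@2 write@3
I2 add r2: issue@3 deps=(None,1) exec_start@3 write@4
I3 add r1: issue@4 deps=(2,None) exec_start@4 write@7
I4 add r4: issue@5 deps=(2,None) exec_start@5 write@7
I5 add r3: issue@6 deps=(None,4) exec_start@7 write@8
I6 mul r4: issue@7 deps=(2,3) exec_start@7 write@9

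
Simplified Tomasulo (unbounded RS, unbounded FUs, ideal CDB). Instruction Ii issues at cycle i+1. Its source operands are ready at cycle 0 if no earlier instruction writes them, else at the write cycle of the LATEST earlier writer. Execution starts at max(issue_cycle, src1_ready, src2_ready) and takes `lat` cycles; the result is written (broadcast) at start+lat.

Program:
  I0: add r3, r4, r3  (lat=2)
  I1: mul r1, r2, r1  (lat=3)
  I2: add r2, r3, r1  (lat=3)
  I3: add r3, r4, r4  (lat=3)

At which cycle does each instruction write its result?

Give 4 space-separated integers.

Answer: 3 5 8 7

Derivation:
I0 add r3: issue@1 deps=(None,None) exec_start@1 write@3
I1 mul r1: issue@2 deps=(None,None) exec_start@2 write@5
I2 add r2: issue@3 deps=(0,1) exec_start@5 write@8
I3 add r3: issue@4 deps=(None,None) exec_start@4 write@7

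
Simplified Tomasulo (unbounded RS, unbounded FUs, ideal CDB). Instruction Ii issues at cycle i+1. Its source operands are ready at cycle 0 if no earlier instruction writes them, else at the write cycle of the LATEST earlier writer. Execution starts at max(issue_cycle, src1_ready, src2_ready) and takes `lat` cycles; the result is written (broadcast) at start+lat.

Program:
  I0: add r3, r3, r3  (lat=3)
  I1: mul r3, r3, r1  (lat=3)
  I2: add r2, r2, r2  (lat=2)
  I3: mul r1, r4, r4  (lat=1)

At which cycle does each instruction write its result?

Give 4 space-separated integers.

I0 add r3: issue@1 deps=(None,None) exec_start@1 write@4
I1 mul r3: issue@2 deps=(0,None) exec_start@4 write@7
I2 add r2: issue@3 deps=(None,None) exec_start@3 write@5
I3 mul r1: issue@4 deps=(None,None) exec_start@4 write@5

Answer: 4 7 5 5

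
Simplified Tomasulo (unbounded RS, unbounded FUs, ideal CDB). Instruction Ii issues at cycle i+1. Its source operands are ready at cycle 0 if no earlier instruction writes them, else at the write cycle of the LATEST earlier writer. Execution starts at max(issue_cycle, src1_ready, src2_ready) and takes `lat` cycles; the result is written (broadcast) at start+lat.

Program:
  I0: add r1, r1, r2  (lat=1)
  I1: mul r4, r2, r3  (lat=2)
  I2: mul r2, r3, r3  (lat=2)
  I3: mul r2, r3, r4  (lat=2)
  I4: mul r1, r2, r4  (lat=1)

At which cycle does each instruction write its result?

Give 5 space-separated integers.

Answer: 2 4 5 6 7

Derivation:
I0 add r1: issue@1 deps=(None,None) exec_start@1 write@2
I1 mul r4: issue@2 deps=(None,None) exec_start@2 write@4
I2 mul r2: issue@3 deps=(None,None) exec_start@3 write@5
I3 mul r2: issue@4 deps=(None,1) exec_start@4 write@6
I4 mul r1: issue@5 deps=(3,1) exec_start@6 write@7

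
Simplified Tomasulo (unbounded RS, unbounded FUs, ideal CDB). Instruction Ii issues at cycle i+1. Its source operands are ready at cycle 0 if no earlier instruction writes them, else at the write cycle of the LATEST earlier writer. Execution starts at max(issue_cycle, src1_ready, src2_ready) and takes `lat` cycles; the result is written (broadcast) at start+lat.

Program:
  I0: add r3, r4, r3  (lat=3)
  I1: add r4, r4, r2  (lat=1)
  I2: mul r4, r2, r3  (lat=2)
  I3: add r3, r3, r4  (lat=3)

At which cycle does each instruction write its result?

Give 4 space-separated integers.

Answer: 4 3 6 9

Derivation:
I0 add r3: issue@1 deps=(None,None) exec_start@1 write@4
I1 add r4: issue@2 deps=(None,None) exec_start@2 write@3
I2 mul r4: issue@3 deps=(None,0) exec_start@4 write@6
I3 add r3: issue@4 deps=(0,2) exec_start@6 write@9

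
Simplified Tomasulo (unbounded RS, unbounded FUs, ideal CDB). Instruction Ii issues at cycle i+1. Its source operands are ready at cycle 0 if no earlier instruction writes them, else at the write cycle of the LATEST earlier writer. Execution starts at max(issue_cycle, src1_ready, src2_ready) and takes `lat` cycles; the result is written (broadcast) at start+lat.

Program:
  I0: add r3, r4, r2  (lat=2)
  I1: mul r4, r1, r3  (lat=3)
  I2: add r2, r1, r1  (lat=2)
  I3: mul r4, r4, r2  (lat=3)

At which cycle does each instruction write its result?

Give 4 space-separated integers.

Answer: 3 6 5 9

Derivation:
I0 add r3: issue@1 deps=(None,None) exec_start@1 write@3
I1 mul r4: issue@2 deps=(None,0) exec_start@3 write@6
I2 add r2: issue@3 deps=(None,None) exec_start@3 write@5
I3 mul r4: issue@4 deps=(1,2) exec_start@6 write@9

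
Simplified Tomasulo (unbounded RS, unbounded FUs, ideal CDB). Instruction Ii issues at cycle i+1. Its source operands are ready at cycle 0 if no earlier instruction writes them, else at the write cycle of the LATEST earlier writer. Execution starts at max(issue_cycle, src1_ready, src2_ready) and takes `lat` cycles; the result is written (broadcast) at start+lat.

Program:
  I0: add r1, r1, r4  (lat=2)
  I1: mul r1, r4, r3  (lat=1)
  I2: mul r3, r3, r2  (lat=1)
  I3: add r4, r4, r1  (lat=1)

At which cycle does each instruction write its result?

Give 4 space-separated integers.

I0 add r1: issue@1 deps=(None,None) exec_start@1 write@3
I1 mul r1: issue@2 deps=(None,None) exec_start@2 write@3
I2 mul r3: issue@3 deps=(None,None) exec_start@3 write@4
I3 add r4: issue@4 deps=(None,1) exec_start@4 write@5

Answer: 3 3 4 5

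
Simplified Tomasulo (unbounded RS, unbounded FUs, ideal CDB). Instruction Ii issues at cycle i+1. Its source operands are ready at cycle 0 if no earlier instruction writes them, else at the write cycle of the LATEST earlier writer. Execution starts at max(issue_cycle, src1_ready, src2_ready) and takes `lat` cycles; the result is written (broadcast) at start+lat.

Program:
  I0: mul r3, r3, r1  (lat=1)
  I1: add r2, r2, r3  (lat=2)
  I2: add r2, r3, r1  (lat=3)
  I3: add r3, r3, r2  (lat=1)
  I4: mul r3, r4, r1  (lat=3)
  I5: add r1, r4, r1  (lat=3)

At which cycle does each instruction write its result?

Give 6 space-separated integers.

I0 mul r3: issue@1 deps=(None,None) exec_start@1 write@2
I1 add r2: issue@2 deps=(None,0) exec_start@2 write@4
I2 add r2: issue@3 deps=(0,None) exec_start@3 write@6
I3 add r3: issue@4 deps=(0,2) exec_start@6 write@7
I4 mul r3: issue@5 deps=(None,None) exec_start@5 write@8
I5 add r1: issue@6 deps=(None,None) exec_start@6 write@9

Answer: 2 4 6 7 8 9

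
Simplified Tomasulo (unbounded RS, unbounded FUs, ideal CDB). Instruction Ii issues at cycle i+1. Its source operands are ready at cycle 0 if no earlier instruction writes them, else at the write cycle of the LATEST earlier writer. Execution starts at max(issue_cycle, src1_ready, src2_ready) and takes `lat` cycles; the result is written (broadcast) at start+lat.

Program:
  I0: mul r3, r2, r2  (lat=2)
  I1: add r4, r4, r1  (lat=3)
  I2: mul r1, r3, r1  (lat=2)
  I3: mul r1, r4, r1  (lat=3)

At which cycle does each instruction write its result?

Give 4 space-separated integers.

I0 mul r3: issue@1 deps=(None,None) exec_start@1 write@3
I1 add r4: issue@2 deps=(None,None) exec_start@2 write@5
I2 mul r1: issue@3 deps=(0,None) exec_start@3 write@5
I3 mul r1: issue@4 deps=(1,2) exec_start@5 write@8

Answer: 3 5 5 8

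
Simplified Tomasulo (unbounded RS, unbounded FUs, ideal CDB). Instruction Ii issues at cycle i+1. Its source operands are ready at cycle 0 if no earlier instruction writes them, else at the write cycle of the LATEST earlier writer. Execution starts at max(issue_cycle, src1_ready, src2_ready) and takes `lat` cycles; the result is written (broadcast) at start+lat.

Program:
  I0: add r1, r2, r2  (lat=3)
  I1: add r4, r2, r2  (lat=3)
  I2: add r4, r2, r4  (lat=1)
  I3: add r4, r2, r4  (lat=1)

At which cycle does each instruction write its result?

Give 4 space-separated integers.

Answer: 4 5 6 7

Derivation:
I0 add r1: issue@1 deps=(None,None) exec_start@1 write@4
I1 add r4: issue@2 deps=(None,None) exec_start@2 write@5
I2 add r4: issue@3 deps=(None,1) exec_start@5 write@6
I3 add r4: issue@4 deps=(None,2) exec_start@6 write@7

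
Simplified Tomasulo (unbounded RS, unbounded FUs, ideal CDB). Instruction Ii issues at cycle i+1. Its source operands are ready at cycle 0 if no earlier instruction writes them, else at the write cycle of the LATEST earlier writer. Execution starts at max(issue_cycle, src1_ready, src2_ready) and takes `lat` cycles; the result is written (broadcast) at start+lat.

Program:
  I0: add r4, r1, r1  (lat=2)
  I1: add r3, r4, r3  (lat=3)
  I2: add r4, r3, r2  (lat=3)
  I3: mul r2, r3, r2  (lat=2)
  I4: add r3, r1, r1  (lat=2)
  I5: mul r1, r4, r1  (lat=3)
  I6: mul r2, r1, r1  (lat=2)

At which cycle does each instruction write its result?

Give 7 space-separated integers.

Answer: 3 6 9 8 7 12 14

Derivation:
I0 add r4: issue@1 deps=(None,None) exec_start@1 write@3
I1 add r3: issue@2 deps=(0,None) exec_start@3 write@6
I2 add r4: issue@3 deps=(1,None) exec_start@6 write@9
I3 mul r2: issue@4 deps=(1,None) exec_start@6 write@8
I4 add r3: issue@5 deps=(None,None) exec_start@5 write@7
I5 mul r1: issue@6 deps=(2,None) exec_start@9 write@12
I6 mul r2: issue@7 deps=(5,5) exec_start@12 write@14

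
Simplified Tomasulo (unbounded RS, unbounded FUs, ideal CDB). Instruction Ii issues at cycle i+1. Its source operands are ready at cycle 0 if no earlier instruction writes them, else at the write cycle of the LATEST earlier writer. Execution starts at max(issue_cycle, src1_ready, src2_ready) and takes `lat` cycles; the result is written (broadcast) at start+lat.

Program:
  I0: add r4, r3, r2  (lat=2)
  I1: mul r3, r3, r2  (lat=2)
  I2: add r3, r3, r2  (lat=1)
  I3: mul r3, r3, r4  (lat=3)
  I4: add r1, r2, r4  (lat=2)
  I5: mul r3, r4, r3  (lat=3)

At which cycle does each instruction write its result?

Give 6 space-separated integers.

Answer: 3 4 5 8 7 11

Derivation:
I0 add r4: issue@1 deps=(None,None) exec_start@1 write@3
I1 mul r3: issue@2 deps=(None,None) exec_start@2 write@4
I2 add r3: issue@3 deps=(1,None) exec_start@4 write@5
I3 mul r3: issue@4 deps=(2,0) exec_start@5 write@8
I4 add r1: issue@5 deps=(None,0) exec_start@5 write@7
I5 mul r3: issue@6 deps=(0,3) exec_start@8 write@11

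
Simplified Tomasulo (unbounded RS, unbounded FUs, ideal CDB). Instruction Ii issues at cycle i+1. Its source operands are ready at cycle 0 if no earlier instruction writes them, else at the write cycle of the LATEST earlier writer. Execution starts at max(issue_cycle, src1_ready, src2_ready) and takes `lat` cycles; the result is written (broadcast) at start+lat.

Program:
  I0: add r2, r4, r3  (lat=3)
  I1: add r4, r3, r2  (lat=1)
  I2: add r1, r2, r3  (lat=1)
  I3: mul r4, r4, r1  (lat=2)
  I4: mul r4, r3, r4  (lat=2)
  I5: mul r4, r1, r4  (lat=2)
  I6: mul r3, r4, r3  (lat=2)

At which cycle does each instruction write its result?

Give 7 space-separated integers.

I0 add r2: issue@1 deps=(None,None) exec_start@1 write@4
I1 add r4: issue@2 deps=(None,0) exec_start@4 write@5
I2 add r1: issue@3 deps=(0,None) exec_start@4 write@5
I3 mul r4: issue@4 deps=(1,2) exec_start@5 write@7
I4 mul r4: issue@5 deps=(None,3) exec_start@7 write@9
I5 mul r4: issue@6 deps=(2,4) exec_start@9 write@11
I6 mul r3: issue@7 deps=(5,None) exec_start@11 write@13

Answer: 4 5 5 7 9 11 13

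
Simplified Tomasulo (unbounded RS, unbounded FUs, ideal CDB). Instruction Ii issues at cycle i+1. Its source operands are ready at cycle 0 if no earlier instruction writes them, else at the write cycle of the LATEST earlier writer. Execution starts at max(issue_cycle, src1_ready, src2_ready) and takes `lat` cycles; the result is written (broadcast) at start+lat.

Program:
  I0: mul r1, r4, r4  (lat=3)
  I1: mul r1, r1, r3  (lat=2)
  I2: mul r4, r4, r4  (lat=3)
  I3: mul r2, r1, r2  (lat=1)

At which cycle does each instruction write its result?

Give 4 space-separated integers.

Answer: 4 6 6 7

Derivation:
I0 mul r1: issue@1 deps=(None,None) exec_start@1 write@4
I1 mul r1: issue@2 deps=(0,None) exec_start@4 write@6
I2 mul r4: issue@3 deps=(None,None) exec_start@3 write@6
I3 mul r2: issue@4 deps=(1,None) exec_start@6 write@7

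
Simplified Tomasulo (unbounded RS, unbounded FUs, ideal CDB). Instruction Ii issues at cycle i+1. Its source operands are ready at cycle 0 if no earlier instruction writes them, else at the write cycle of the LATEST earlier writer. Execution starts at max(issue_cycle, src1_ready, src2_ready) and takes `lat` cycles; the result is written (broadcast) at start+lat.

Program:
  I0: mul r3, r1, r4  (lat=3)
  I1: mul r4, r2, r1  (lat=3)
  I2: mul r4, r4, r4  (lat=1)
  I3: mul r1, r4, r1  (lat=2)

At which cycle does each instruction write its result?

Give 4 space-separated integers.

I0 mul r3: issue@1 deps=(None,None) exec_start@1 write@4
I1 mul r4: issue@2 deps=(None,None) exec_start@2 write@5
I2 mul r4: issue@3 deps=(1,1) exec_start@5 write@6
I3 mul r1: issue@4 deps=(2,None) exec_start@6 write@8

Answer: 4 5 6 8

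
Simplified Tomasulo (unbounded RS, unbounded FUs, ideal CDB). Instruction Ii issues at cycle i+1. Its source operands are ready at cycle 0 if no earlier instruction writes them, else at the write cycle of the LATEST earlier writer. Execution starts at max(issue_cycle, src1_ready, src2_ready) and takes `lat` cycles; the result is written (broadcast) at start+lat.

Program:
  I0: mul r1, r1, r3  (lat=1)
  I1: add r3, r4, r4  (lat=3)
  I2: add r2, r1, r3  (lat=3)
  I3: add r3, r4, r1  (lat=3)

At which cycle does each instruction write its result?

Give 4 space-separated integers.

I0 mul r1: issue@1 deps=(None,None) exec_start@1 write@2
I1 add r3: issue@2 deps=(None,None) exec_start@2 write@5
I2 add r2: issue@3 deps=(0,1) exec_start@5 write@8
I3 add r3: issue@4 deps=(None,0) exec_start@4 write@7

Answer: 2 5 8 7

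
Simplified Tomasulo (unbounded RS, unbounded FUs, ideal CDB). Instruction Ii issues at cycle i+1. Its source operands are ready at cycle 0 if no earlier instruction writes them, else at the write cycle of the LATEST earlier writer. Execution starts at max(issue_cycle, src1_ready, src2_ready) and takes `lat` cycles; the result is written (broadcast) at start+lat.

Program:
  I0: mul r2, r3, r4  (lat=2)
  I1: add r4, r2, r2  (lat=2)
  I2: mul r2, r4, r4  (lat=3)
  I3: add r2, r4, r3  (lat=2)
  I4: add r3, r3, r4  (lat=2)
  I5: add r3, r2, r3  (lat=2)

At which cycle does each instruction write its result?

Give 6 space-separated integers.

I0 mul r2: issue@1 deps=(None,None) exec_start@1 write@3
I1 add r4: issue@2 deps=(0,0) exec_start@3 write@5
I2 mul r2: issue@3 deps=(1,1) exec_start@5 write@8
I3 add r2: issue@4 deps=(1,None) exec_start@5 write@7
I4 add r3: issue@5 deps=(None,1) exec_start@5 write@7
I5 add r3: issue@6 deps=(3,4) exec_start@7 write@9

Answer: 3 5 8 7 7 9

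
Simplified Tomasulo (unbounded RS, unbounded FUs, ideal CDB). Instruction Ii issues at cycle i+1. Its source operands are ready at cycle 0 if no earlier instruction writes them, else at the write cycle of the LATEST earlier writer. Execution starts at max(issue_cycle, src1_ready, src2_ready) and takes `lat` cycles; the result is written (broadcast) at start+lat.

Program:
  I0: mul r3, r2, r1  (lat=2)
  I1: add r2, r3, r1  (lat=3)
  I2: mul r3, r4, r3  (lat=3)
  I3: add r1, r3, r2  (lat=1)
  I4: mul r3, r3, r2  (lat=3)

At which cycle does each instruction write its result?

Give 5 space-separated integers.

Answer: 3 6 6 7 9

Derivation:
I0 mul r3: issue@1 deps=(None,None) exec_start@1 write@3
I1 add r2: issue@2 deps=(0,None) exec_start@3 write@6
I2 mul r3: issue@3 deps=(None,0) exec_start@3 write@6
I3 add r1: issue@4 deps=(2,1) exec_start@6 write@7
I4 mul r3: issue@5 deps=(2,1) exec_start@6 write@9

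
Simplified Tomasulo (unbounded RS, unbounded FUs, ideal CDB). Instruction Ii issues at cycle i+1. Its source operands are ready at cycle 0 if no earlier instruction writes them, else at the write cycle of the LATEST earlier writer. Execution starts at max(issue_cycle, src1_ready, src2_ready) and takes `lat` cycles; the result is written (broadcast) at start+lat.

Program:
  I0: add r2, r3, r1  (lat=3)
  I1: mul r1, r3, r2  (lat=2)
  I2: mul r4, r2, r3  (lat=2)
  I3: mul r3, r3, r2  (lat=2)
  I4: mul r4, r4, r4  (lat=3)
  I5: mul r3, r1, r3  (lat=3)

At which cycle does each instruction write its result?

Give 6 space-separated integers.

Answer: 4 6 6 6 9 9

Derivation:
I0 add r2: issue@1 deps=(None,None) exec_start@1 write@4
I1 mul r1: issue@2 deps=(None,0) exec_start@4 write@6
I2 mul r4: issue@3 deps=(0,None) exec_start@4 write@6
I3 mul r3: issue@4 deps=(None,0) exec_start@4 write@6
I4 mul r4: issue@5 deps=(2,2) exec_start@6 write@9
I5 mul r3: issue@6 deps=(1,3) exec_start@6 write@9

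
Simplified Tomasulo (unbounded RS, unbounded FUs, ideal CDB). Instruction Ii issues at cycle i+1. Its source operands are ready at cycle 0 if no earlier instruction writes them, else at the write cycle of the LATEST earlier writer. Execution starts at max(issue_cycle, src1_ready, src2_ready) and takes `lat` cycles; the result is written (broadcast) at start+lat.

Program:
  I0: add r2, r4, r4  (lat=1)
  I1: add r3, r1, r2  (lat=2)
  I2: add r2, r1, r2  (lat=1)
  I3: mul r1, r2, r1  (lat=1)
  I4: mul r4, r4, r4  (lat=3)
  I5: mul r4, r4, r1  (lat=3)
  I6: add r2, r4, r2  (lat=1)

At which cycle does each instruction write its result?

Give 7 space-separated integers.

I0 add r2: issue@1 deps=(None,None) exec_start@1 write@2
I1 add r3: issue@2 deps=(None,0) exec_start@2 write@4
I2 add r2: issue@3 deps=(None,0) exec_start@3 write@4
I3 mul r1: issue@4 deps=(2,None) exec_start@4 write@5
I4 mul r4: issue@5 deps=(None,None) exec_start@5 write@8
I5 mul r4: issue@6 deps=(4,3) exec_start@8 write@11
I6 add r2: issue@7 deps=(5,2) exec_start@11 write@12

Answer: 2 4 4 5 8 11 12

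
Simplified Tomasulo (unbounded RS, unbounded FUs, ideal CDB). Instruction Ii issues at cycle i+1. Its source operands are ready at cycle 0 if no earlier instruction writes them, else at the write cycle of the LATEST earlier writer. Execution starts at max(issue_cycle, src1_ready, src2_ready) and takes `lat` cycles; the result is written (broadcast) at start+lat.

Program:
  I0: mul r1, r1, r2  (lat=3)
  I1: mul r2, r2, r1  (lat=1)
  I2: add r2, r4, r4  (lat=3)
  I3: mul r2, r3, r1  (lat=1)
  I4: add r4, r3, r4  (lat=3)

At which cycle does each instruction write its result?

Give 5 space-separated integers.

I0 mul r1: issue@1 deps=(None,None) exec_start@1 write@4
I1 mul r2: issue@2 deps=(None,0) exec_start@4 write@5
I2 add r2: issue@3 deps=(None,None) exec_start@3 write@6
I3 mul r2: issue@4 deps=(None,0) exec_start@4 write@5
I4 add r4: issue@5 deps=(None,None) exec_start@5 write@8

Answer: 4 5 6 5 8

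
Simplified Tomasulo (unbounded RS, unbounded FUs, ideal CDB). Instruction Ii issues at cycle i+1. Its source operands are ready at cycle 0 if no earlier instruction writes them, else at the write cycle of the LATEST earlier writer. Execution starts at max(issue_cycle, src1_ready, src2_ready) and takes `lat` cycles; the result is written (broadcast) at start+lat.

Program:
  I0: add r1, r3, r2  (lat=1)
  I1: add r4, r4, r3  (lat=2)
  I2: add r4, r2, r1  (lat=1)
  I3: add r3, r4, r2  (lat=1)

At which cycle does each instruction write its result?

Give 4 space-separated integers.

Answer: 2 4 4 5

Derivation:
I0 add r1: issue@1 deps=(None,None) exec_start@1 write@2
I1 add r4: issue@2 deps=(None,None) exec_start@2 write@4
I2 add r4: issue@3 deps=(None,0) exec_start@3 write@4
I3 add r3: issue@4 deps=(2,None) exec_start@4 write@5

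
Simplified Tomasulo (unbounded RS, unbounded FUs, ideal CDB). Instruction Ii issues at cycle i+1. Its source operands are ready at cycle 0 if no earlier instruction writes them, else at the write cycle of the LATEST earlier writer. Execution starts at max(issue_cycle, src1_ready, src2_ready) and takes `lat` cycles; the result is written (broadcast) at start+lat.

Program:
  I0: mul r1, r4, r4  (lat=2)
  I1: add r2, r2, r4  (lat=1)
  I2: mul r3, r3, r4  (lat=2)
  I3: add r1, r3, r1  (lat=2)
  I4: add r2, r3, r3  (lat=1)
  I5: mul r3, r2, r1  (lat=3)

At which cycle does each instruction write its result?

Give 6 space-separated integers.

I0 mul r1: issue@1 deps=(None,None) exec_start@1 write@3
I1 add r2: issue@2 deps=(None,None) exec_start@2 write@3
I2 mul r3: issue@3 deps=(None,None) exec_start@3 write@5
I3 add r1: issue@4 deps=(2,0) exec_start@5 write@7
I4 add r2: issue@5 deps=(2,2) exec_start@5 write@6
I5 mul r3: issue@6 deps=(4,3) exec_start@7 write@10

Answer: 3 3 5 7 6 10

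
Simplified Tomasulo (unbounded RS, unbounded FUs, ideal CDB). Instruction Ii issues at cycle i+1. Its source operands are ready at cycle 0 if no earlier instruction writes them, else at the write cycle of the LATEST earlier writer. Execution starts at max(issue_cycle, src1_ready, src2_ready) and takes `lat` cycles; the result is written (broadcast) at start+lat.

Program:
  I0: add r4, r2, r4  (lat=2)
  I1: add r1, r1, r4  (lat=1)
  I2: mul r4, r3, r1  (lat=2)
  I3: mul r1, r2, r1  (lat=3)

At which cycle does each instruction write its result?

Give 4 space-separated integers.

Answer: 3 4 6 7

Derivation:
I0 add r4: issue@1 deps=(None,None) exec_start@1 write@3
I1 add r1: issue@2 deps=(None,0) exec_start@3 write@4
I2 mul r4: issue@3 deps=(None,1) exec_start@4 write@6
I3 mul r1: issue@4 deps=(None,1) exec_start@4 write@7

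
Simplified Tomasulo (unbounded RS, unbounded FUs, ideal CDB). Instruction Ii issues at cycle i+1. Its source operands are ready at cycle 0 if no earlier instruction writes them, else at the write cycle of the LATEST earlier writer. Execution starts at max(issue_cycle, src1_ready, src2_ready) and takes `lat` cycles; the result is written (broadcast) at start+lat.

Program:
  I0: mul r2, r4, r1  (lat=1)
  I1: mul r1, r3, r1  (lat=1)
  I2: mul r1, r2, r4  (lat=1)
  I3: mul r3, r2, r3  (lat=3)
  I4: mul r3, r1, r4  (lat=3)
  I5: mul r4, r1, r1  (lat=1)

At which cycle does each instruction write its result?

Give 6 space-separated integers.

Answer: 2 3 4 7 8 7

Derivation:
I0 mul r2: issue@1 deps=(None,None) exec_start@1 write@2
I1 mul r1: issue@2 deps=(None,None) exec_start@2 write@3
I2 mul r1: issue@3 deps=(0,None) exec_start@3 write@4
I3 mul r3: issue@4 deps=(0,None) exec_start@4 write@7
I4 mul r3: issue@5 deps=(2,None) exec_start@5 write@8
I5 mul r4: issue@6 deps=(2,2) exec_start@6 write@7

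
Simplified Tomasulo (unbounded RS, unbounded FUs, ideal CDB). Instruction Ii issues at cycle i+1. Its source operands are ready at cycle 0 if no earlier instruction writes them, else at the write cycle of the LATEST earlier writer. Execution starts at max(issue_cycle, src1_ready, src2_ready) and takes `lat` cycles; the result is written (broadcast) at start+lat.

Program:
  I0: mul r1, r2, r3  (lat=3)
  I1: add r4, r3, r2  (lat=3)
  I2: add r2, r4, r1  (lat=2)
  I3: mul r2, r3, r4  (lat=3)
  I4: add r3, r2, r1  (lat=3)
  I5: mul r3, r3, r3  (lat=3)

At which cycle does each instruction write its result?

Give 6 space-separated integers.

Answer: 4 5 7 8 11 14

Derivation:
I0 mul r1: issue@1 deps=(None,None) exec_start@1 write@4
I1 add r4: issue@2 deps=(None,None) exec_start@2 write@5
I2 add r2: issue@3 deps=(1,0) exec_start@5 write@7
I3 mul r2: issue@4 deps=(None,1) exec_start@5 write@8
I4 add r3: issue@5 deps=(3,0) exec_start@8 write@11
I5 mul r3: issue@6 deps=(4,4) exec_start@11 write@14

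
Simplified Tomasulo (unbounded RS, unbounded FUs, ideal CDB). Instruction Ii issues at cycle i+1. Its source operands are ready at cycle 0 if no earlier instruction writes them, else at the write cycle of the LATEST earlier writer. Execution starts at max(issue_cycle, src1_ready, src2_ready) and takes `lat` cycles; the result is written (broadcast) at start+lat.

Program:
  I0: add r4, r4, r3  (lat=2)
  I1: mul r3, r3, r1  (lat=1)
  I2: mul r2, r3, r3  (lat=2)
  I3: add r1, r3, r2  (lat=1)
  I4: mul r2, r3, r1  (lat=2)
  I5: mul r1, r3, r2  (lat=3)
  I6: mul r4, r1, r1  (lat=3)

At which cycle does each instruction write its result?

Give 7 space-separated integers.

I0 add r4: issue@1 deps=(None,None) exec_start@1 write@3
I1 mul r3: issue@2 deps=(None,None) exec_start@2 write@3
I2 mul r2: issue@3 deps=(1,1) exec_start@3 write@5
I3 add r1: issue@4 deps=(1,2) exec_start@5 write@6
I4 mul r2: issue@5 deps=(1,3) exec_start@6 write@8
I5 mul r1: issue@6 deps=(1,4) exec_start@8 write@11
I6 mul r4: issue@7 deps=(5,5) exec_start@11 write@14

Answer: 3 3 5 6 8 11 14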